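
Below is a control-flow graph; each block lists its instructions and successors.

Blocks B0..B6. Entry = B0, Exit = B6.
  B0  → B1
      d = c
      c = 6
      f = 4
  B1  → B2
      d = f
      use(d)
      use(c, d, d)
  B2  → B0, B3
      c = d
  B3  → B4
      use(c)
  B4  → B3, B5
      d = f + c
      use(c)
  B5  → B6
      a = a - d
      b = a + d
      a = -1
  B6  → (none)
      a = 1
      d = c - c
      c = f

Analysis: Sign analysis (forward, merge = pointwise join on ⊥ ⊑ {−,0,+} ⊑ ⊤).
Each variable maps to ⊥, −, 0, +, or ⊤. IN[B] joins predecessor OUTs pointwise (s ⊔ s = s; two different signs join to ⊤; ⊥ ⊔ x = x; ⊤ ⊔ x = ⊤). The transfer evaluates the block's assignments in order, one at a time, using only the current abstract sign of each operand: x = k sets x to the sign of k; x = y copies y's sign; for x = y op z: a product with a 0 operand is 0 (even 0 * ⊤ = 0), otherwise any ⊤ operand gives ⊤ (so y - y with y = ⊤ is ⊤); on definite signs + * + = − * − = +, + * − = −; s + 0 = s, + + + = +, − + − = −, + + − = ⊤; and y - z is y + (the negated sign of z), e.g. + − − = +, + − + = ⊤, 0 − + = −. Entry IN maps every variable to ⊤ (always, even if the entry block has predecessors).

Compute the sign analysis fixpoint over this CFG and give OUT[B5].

Answer: {a: -, b: ⊤, c: +, d: +, e: ⊤, f: +}

Derivation:
Converged values:
  B0: | IN=(all ⊤) | OUT={c:+, f:+; rest ⊤}
  B1: | IN={c:+, f:+; rest ⊤} | OUT={c:+, d:+, f:+; rest ⊤}
  B2: | IN={c:+, d:+, f:+; rest ⊤} | OUT={c:+, d:+, f:+; rest ⊤}
  B3: | IN={c:+, d:+, f:+; rest ⊤} | OUT={c:+, d:+, f:+; rest ⊤}
  B4: | IN={c:+, d:+, f:+; rest ⊤} | OUT={c:+, d:+, f:+; rest ⊤}
  B5: | IN={c:+, d:+, f:+; rest ⊤} | OUT={a:-, c:+, d:+, f:+; rest ⊤}
  B6: | IN={a:-, c:+, d:+, f:+; rest ⊤} | OUT={a:+, c:+, f:+; rest ⊤}

Merge at B5: IN[B5] = OUT[B4] = {a: ⊤, b: ⊤, c: +, d: +, e: ⊤, f: +}
Applying B5's transfer function to that IN value gives OUT[B5] (row B5 above).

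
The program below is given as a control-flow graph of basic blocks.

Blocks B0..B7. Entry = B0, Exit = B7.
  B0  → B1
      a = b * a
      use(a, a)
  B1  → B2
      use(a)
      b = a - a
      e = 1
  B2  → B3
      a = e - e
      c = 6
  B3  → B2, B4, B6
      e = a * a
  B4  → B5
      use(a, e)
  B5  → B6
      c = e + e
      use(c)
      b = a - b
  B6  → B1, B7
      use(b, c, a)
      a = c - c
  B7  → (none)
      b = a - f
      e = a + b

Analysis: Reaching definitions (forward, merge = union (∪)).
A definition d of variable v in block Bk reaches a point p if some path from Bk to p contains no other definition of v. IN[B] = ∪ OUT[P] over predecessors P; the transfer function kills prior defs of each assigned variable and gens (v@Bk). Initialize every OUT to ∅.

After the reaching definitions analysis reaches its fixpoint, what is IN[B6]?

Answer: {a@B2, b@B1, b@B5, c@B2, c@B5, e@B3}

Trace:
Fixpoint table:
  B0:   IN={}   OUT={a@B0}
  B1:   IN={a@B0, a@B6, b@B1, b@B5, c@B2, c@B5, e@B3}   OUT={a@B0, a@B6, b@B1, c@B2, c@B5, e@B1}
  B2:   IN={a@B0, a@B2, a@B6, b@B1, c@B2, c@B5, e@B1, e@B3}   OUT={a@B2, b@B1, c@B2, e@B1, e@B3}
  B3:   IN={a@B2, b@B1, c@B2, e@B1, e@B3}   OUT={a@B2, b@B1, c@B2, e@B3}
  B4:   IN={a@B2, b@B1, c@B2, e@B3}   OUT={a@B2, b@B1, c@B2, e@B3}
  B5:   IN={a@B2, b@B1, c@B2, e@B3}   OUT={a@B2, b@B5, c@B5, e@B3}
  B6:   IN={a@B2, b@B1, b@B5, c@B2, c@B5, e@B3}   OUT={a@B6, b@B1, b@B5, c@B2, c@B5, e@B3}
  B7:   IN={a@B6, b@B1, b@B5, c@B2, c@B5, e@B3}   OUT={a@B6, b@B7, c@B2, c@B5, e@B7}

Merge at B6: IN[B6] = OUT[B3] ⊔ OUT[B5] = {a@B2, b@B1, b@B5, c@B2, c@B5, e@B3}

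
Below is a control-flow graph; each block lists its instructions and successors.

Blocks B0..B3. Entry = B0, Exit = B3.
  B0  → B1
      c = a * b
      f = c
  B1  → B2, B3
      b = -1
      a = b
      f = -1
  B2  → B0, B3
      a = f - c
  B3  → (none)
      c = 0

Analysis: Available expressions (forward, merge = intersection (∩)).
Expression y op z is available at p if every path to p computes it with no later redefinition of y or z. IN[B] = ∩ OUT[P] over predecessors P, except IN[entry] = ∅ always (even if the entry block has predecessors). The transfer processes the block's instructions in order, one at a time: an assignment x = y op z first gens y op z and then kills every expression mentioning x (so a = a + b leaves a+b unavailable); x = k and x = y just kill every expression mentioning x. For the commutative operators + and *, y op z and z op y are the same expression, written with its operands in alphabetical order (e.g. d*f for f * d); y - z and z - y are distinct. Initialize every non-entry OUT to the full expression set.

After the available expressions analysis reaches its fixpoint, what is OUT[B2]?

Fixpoint table:
  B0:  IN={}  OUT={a*b}
  B1:  IN={a*b}  OUT={}
  B2:  IN={}  OUT={f-c}
  B3:  IN={}  OUT={}

Merge at B2: IN[B2] = OUT[B1] = {}
Applying B2's transfer function to that IN value gives OUT[B2] (row B2 above).

Answer: {f-c}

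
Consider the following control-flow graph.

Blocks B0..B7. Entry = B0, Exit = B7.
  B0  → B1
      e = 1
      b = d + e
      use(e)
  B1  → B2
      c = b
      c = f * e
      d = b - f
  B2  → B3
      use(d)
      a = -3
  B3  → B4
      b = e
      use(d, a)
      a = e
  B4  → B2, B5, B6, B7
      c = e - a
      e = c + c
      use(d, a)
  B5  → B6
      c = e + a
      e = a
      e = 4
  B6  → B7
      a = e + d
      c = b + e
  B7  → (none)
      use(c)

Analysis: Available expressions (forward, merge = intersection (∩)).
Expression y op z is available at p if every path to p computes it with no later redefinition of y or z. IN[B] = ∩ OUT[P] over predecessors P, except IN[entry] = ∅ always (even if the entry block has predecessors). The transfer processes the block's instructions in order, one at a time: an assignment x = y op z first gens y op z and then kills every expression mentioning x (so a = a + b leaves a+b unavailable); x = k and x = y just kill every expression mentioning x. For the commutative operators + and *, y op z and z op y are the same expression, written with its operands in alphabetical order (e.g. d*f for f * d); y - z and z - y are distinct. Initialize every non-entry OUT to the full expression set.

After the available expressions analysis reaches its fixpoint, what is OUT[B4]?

Answer: {c+c}

Trace:
Fixpoint table:
  B0: | IN={} | OUT={d+e}
  B1: | IN={d+e} | OUT={b-f, e*f}
  B2: | IN={} | OUT={}
  B3: | IN={} | OUT={}
  B4: | IN={} | OUT={c+c}
  B5: | IN={c+c} | OUT={}
  B6: | IN={} | OUT={b+e, d+e}
  B7: | IN={} | OUT={}

Merge at B4: IN[B4] = OUT[B3] = {}
Applying B4's transfer function to that IN value gives OUT[B4] (row B4 above).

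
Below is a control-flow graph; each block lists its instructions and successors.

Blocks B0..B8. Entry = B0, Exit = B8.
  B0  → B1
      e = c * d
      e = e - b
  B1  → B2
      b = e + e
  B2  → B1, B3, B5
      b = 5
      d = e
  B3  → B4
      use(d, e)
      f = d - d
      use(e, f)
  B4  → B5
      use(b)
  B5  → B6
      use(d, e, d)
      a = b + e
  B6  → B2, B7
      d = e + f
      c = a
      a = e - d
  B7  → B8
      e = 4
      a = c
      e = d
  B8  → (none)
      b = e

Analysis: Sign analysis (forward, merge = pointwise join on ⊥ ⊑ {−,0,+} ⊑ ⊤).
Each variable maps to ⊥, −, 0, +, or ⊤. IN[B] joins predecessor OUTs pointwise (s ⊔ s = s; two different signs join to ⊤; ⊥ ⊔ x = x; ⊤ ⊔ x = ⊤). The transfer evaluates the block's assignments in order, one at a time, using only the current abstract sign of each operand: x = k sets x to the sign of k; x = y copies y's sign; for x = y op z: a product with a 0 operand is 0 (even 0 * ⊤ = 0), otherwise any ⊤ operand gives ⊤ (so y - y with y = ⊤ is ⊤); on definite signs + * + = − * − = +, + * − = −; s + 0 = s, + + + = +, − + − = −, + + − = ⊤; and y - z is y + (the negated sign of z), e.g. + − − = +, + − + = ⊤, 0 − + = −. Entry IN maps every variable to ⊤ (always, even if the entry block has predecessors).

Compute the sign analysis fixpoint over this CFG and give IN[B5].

Answer: {a: ⊤, b: +, c: ⊤, d: ⊤, e: ⊤, f: ⊤}

Derivation:
Fixpoint table:
  B0:   IN=(all ⊤)   OUT=(all ⊤)
  B1:   IN=(all ⊤)   OUT=(all ⊤)
  B2:   IN=(all ⊤)   OUT={b:+; rest ⊤}
  B3:   IN={b:+; rest ⊤}   OUT={b:+; rest ⊤}
  B4:   IN={b:+; rest ⊤}   OUT={b:+; rest ⊤}
  B5:   IN={b:+; rest ⊤}   OUT={b:+; rest ⊤}
  B6:   IN={b:+; rest ⊤}   OUT={b:+; rest ⊤}
  B7:   IN={b:+; rest ⊤}   OUT={b:+; rest ⊤}
  B8:   IN={b:+; rest ⊤}   OUT=(all ⊤)

Merge at B5: IN[B5] = OUT[B2] ⊔ OUT[B4] = {a: ⊤, b: +, c: ⊤, d: ⊤, e: ⊤, f: ⊤}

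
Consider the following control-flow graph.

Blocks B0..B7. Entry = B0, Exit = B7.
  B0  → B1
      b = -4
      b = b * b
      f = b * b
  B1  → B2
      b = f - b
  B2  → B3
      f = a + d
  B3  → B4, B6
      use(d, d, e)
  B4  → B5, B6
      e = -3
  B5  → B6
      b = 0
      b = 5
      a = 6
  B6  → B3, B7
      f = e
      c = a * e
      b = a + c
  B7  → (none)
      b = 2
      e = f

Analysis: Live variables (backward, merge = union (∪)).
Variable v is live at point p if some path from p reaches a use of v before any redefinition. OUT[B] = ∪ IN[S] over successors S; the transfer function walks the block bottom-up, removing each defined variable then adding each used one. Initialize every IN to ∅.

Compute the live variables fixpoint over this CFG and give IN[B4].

Per-block solution:
  B0: | IN={a, d, e} | OUT={a, b, d, e, f}
  B1: | IN={a, b, d, e, f} | OUT={a, d, e}
  B2: | IN={a, d, e} | OUT={a, d, e}
  B3: | IN={a, d, e} | OUT={a, d, e}
  B4: | IN={a, d} | OUT={a, d, e}
  B5: | IN={d, e} | OUT={a, d, e}
  B6: | IN={a, d, e} | OUT={a, d, e, f}
  B7: | IN={f} | OUT={}

Merge at B4: OUT[B4] = IN[B5] ⊔ IN[B6] = {a, d, e}
Applying B4's transfer function to that OUT value gives IN[B4] (row B4 above).

Answer: {a, d}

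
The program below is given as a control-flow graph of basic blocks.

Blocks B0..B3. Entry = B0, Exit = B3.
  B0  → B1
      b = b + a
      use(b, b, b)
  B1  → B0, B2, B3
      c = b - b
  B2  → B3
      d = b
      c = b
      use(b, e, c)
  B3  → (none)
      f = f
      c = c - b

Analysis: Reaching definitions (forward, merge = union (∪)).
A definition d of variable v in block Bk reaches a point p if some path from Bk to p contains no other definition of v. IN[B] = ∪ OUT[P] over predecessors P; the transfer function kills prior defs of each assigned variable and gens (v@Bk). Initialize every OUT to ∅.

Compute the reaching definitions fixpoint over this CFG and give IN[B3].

Converged values:
  B0:  IN={b@B0, c@B1}  OUT={b@B0, c@B1}
  B1:  IN={b@B0, c@B1}  OUT={b@B0, c@B1}
  B2:  IN={b@B0, c@B1}  OUT={b@B0, c@B2, d@B2}
  B3:  IN={b@B0, c@B1, c@B2, d@B2}  OUT={b@B0, c@B3, d@B2, f@B3}

Merge at B3: IN[B3] = OUT[B1] ⊔ OUT[B2] = {b@B0, c@B1, c@B2, d@B2}

Answer: {b@B0, c@B1, c@B2, d@B2}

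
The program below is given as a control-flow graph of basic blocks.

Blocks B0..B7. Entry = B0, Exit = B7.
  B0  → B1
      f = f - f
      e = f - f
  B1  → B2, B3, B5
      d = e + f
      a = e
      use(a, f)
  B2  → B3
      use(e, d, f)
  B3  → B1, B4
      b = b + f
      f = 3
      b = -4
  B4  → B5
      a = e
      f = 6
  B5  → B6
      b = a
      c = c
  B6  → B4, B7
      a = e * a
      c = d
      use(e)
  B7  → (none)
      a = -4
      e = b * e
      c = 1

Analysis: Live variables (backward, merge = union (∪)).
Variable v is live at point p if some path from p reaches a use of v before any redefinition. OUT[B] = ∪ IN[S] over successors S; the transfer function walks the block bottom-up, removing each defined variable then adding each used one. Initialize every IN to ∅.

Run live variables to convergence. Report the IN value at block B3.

Converged values:
  B0:  IN={b, c, f}  OUT={b, c, e, f}
  B1:  IN={b, c, e, f}  OUT={a, b, c, d, e, f}
  B2:  IN={b, c, d, e, f}  OUT={b, c, d, e, f}
  B3:  IN={b, c, d, e, f}  OUT={b, c, d, e, f}
  B4:  IN={c, d, e}  OUT={a, c, d, e}
  B5:  IN={a, c, d, e}  OUT={a, b, d, e}
  B6:  IN={a, b, d, e}  OUT={b, c, d, e}
  B7:  IN={b, e}  OUT={}

Merge at B3: OUT[B3] = IN[B1] ⊔ IN[B4] = {b, c, d, e, f}
Applying B3's transfer function to that OUT value gives IN[B3] (row B3 above).

Answer: {b, c, d, e, f}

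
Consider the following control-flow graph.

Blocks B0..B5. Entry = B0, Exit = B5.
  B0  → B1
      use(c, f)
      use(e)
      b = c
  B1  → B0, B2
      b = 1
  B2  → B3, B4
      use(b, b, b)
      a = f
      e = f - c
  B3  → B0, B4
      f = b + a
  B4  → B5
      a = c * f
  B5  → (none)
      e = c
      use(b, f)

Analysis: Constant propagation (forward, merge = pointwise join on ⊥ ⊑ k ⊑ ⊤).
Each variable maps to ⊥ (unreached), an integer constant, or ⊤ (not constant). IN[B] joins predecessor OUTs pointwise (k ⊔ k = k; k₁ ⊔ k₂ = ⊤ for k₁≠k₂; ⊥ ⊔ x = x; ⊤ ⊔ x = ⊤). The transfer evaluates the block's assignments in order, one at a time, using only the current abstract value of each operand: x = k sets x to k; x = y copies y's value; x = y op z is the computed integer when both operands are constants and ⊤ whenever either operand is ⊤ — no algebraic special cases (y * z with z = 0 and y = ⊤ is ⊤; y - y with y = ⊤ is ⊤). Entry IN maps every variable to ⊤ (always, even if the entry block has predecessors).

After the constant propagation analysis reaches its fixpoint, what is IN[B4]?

Answer: {a: ⊤, b: 1, c: ⊤, d: ⊤, e: ⊤, f: ⊤}

Working:
Per-block solution:
  B0:  IN=(all ⊤)  OUT=(all ⊤)
  B1:  IN=(all ⊤)  OUT={b:1; rest ⊤}
  B2:  IN={b:1; rest ⊤}  OUT={b:1; rest ⊤}
  B3:  IN={b:1; rest ⊤}  OUT={b:1; rest ⊤}
  B4:  IN={b:1; rest ⊤}  OUT={b:1; rest ⊤}
  B5:  IN={b:1; rest ⊤}  OUT={b:1; rest ⊤}

Merge at B4: IN[B4] = OUT[B2] ⊔ OUT[B3] = {a: ⊤, b: 1, c: ⊤, d: ⊤, e: ⊤, f: ⊤}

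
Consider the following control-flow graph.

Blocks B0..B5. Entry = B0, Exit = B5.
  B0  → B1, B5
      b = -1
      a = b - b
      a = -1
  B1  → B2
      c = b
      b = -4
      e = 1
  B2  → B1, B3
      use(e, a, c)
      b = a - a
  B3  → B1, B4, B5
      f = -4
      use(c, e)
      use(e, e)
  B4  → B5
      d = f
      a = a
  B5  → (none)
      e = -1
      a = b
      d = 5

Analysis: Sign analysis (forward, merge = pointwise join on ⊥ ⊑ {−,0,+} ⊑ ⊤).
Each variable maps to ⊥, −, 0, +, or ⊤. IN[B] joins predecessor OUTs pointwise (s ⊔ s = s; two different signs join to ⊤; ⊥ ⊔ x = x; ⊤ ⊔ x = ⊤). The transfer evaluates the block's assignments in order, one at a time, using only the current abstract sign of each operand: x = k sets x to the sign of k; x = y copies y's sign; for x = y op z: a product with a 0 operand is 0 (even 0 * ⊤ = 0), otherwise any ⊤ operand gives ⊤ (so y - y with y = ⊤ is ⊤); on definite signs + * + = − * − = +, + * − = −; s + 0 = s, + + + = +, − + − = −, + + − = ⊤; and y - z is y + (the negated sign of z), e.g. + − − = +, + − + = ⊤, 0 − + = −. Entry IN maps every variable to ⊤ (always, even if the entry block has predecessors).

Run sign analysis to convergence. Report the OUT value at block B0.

Answer: {a: -, b: -, c: ⊤, d: ⊤, e: ⊤, f: ⊤}

Derivation:
Per-block solution:
  B0: | IN=(all ⊤) | OUT={a:-, b:-; rest ⊤}
  B1: | IN={a:-; rest ⊤} | OUT={a:-, b:-, e:+; rest ⊤}
  B2: | IN={a:-, b:-, e:+; rest ⊤} | OUT={a:-, e:+; rest ⊤}
  B3: | IN={a:-, e:+; rest ⊤} | OUT={a:-, e:+, f:-; rest ⊤}
  B4: | IN={a:-, e:+, f:-; rest ⊤} | OUT={a:-, d:-, e:+, f:-; rest ⊤}
  B5: | IN={a:-; rest ⊤} | OUT={d:+, e:-; rest ⊤}

B0 is the boundary node: IN[B0] = {a: ⊤, b: ⊤, c: ⊤, d: ⊤, e: ⊤, f: ⊤}
Applying B0's transfer function to that IN value gives OUT[B0] (row B0 above).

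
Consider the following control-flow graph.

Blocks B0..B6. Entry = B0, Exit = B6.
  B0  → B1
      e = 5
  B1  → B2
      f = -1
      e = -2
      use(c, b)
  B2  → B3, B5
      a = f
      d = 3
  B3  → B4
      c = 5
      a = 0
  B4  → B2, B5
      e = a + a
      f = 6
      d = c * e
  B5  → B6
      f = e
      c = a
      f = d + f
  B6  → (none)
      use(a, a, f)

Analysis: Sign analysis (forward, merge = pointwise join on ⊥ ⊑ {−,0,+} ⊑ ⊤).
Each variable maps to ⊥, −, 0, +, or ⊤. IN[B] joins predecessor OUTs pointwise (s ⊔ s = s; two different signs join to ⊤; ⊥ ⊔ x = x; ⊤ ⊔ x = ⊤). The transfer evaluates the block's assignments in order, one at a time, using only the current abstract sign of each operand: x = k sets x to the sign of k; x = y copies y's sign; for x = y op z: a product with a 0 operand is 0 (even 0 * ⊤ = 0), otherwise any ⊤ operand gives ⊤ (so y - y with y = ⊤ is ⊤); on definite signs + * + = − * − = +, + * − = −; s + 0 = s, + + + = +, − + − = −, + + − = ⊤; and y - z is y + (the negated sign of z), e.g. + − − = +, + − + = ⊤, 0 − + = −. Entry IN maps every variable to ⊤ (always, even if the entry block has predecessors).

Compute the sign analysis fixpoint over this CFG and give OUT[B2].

Answer: {a: ⊤, b: ⊤, c: ⊤, d: +, e: ⊤, f: ⊤}

Working:
Fixpoint table:
  B0:   IN=(all ⊤)   OUT={e:+; rest ⊤}
  B1:   IN={e:+; rest ⊤}   OUT={e:-, f:-; rest ⊤}
  B2:   IN=(all ⊤)   OUT={d:+; rest ⊤}
  B3:   IN={d:+; rest ⊤}   OUT={a:0, c:+, d:+; rest ⊤}
  B4:   IN={a:0, c:+, d:+; rest ⊤}   OUT={a:0, c:+, d:0, e:0, f:+; rest ⊤}
  B5:   IN=(all ⊤)   OUT=(all ⊤)
  B6:   IN=(all ⊤)   OUT=(all ⊤)

Merge at B2: IN[B2] = OUT[B1] ⊔ OUT[B4] = {a: ⊤, b: ⊤, c: ⊤, d: ⊤, e: ⊤, f: ⊤}
Applying B2's transfer function to that IN value gives OUT[B2] (row B2 above).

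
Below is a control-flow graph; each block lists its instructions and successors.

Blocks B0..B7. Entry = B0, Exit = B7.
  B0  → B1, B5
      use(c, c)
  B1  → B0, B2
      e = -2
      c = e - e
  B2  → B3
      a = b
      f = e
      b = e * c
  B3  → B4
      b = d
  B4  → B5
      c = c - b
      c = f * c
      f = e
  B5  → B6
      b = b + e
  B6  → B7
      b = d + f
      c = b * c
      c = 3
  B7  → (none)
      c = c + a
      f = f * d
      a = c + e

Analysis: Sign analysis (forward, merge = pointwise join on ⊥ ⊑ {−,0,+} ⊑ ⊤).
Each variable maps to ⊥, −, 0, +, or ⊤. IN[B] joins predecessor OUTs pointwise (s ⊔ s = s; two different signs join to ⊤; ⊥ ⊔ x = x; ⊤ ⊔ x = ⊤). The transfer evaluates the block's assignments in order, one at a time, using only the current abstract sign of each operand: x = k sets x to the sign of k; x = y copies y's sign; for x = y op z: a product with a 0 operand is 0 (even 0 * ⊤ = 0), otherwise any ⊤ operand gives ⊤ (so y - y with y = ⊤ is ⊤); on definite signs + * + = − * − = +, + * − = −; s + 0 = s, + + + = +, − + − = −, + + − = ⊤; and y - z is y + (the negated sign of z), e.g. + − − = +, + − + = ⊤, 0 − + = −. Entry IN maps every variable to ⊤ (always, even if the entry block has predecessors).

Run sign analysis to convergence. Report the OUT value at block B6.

Converged values:
  B0:  IN=(all ⊤)  OUT=(all ⊤)
  B1:  IN=(all ⊤)  OUT={e:-; rest ⊤}
  B2:  IN={e:-; rest ⊤}  OUT={e:-, f:-; rest ⊤}
  B3:  IN={e:-, f:-; rest ⊤}  OUT={e:-, f:-; rest ⊤}
  B4:  IN={e:-, f:-; rest ⊤}  OUT={e:-, f:-; rest ⊤}
  B5:  IN=(all ⊤)  OUT=(all ⊤)
  B6:  IN=(all ⊤)  OUT={c:+; rest ⊤}
  B7:  IN={c:+; rest ⊤}  OUT=(all ⊤)

Merge at B6: IN[B6] = OUT[B5] = {a: ⊤, b: ⊤, c: ⊤, d: ⊤, e: ⊤, f: ⊤}
Applying B6's transfer function to that IN value gives OUT[B6] (row B6 above).

Answer: {a: ⊤, b: ⊤, c: +, d: ⊤, e: ⊤, f: ⊤}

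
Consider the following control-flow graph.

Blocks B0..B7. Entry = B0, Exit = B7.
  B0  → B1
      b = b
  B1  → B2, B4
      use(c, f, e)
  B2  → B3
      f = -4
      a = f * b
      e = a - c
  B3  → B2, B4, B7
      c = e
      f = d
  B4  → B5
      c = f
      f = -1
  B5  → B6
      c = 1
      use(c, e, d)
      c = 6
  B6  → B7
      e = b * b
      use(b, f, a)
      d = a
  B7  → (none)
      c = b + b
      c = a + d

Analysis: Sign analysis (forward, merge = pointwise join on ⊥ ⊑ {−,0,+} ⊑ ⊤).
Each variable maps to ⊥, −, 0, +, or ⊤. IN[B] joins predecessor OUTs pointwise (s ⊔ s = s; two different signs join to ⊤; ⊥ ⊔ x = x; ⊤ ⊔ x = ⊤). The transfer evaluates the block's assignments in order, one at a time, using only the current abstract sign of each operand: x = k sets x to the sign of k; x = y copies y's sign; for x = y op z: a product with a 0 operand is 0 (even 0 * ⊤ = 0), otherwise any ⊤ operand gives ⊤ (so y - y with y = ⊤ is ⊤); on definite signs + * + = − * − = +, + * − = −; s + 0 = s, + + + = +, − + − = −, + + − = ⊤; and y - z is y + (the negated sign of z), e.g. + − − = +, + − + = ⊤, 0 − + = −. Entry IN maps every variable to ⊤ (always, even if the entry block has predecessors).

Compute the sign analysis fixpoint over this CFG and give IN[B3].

Answer: {a: ⊤, b: ⊤, c: ⊤, d: ⊤, e: ⊤, f: -}

Derivation:
Fixpoint table:
  B0:  IN=(all ⊤)  OUT=(all ⊤)
  B1:  IN=(all ⊤)  OUT=(all ⊤)
  B2:  IN=(all ⊤)  OUT={f:-; rest ⊤}
  B3:  IN={f:-; rest ⊤}  OUT=(all ⊤)
  B4:  IN=(all ⊤)  OUT={f:-; rest ⊤}
  B5:  IN={f:-; rest ⊤}  OUT={c:+, f:-; rest ⊤}
  B6:  IN={c:+, f:-; rest ⊤}  OUT={c:+, f:-; rest ⊤}
  B7:  IN=(all ⊤)  OUT=(all ⊤)

Merge at B3: IN[B3] = OUT[B2] = {a: ⊤, b: ⊤, c: ⊤, d: ⊤, e: ⊤, f: -}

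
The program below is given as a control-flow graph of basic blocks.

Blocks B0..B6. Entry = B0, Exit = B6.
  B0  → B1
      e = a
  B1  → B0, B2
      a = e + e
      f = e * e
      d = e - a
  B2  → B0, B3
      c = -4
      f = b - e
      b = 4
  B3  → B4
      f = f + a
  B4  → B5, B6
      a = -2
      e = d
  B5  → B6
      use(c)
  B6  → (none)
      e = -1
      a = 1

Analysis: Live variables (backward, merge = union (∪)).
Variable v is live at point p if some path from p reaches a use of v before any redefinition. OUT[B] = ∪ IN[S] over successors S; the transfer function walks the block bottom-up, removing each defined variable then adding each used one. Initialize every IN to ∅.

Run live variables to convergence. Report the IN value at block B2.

Answer: {a, b, d, e}

Working:
Per-block solution:
  B0: | IN={a, b} | OUT={b, e}
  B1: | IN={b, e} | OUT={a, b, d, e}
  B2: | IN={a, b, d, e} | OUT={a, b, c, d, f}
  B3: | IN={a, c, d, f} | OUT={c, d}
  B4: | IN={c, d} | OUT={c}
  B5: | IN={c} | OUT={}
  B6: | IN={} | OUT={}

Merge at B2: OUT[B2] = IN[B0] ⊔ IN[B3] = {a, b, c, d, f}
Applying B2's transfer function to that OUT value gives IN[B2] (row B2 above).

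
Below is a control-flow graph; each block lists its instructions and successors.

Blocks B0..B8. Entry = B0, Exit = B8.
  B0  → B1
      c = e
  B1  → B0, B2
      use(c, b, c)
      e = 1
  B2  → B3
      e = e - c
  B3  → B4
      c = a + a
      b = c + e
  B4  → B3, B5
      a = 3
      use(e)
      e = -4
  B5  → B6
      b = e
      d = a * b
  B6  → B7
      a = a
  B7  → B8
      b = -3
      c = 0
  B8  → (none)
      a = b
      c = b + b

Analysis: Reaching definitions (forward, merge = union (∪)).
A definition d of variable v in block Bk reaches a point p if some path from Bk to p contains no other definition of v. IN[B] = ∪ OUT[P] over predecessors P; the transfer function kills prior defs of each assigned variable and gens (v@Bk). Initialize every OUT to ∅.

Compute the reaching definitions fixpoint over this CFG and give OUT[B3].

Answer: {a@B4, b@B3, c@B3, e@B2, e@B4}

Working:
Fixpoint table:
  B0:   IN={c@B0, e@B1}   OUT={c@B0, e@B1}
  B1:   IN={c@B0, e@B1}   OUT={c@B0, e@B1}
  B2:   IN={c@B0, e@B1}   OUT={c@B0, e@B2}
  B3:   IN={a@B4, b@B3, c@B0, c@B3, e@B2, e@B4}   OUT={a@B4, b@B3, c@B3, e@B2, e@B4}
  B4:   IN={a@B4, b@B3, c@B3, e@B2, e@B4}   OUT={a@B4, b@B3, c@B3, e@B4}
  B5:   IN={a@B4, b@B3, c@B3, e@B4}   OUT={a@B4, b@B5, c@B3, d@B5, e@B4}
  B6:   IN={a@B4, b@B5, c@B3, d@B5, e@B4}   OUT={a@B6, b@B5, c@B3, d@B5, e@B4}
  B7:   IN={a@B6, b@B5, c@B3, d@B5, e@B4}   OUT={a@B6, b@B7, c@B7, d@B5, e@B4}
  B8:   IN={a@B6, b@B7, c@B7, d@B5, e@B4}   OUT={a@B8, b@B7, c@B8, d@B5, e@B4}

Merge at B3: IN[B3] = OUT[B2] ⊔ OUT[B4] = {a@B4, b@B3, c@B0, c@B3, e@B2, e@B4}
Applying B3's transfer function to that IN value gives OUT[B3] (row B3 above).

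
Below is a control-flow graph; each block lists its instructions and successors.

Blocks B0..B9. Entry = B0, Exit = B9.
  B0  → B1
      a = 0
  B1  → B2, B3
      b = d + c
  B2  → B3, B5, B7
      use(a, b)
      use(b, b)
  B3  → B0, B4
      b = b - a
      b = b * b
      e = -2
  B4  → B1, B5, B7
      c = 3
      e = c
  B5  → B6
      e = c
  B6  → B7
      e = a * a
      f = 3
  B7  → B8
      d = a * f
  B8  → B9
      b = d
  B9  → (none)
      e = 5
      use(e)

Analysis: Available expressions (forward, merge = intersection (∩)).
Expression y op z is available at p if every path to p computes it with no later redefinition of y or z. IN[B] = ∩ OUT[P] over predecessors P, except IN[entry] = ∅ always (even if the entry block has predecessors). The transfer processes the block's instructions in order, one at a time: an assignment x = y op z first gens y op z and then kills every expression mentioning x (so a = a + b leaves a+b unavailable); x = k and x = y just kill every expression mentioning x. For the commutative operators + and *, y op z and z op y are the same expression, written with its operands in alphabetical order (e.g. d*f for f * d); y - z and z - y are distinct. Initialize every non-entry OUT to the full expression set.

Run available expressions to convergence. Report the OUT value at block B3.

Answer: {c+d}

Trace:
Per-block solution:
  B0:   IN={}   OUT={}
  B1:   IN={}   OUT={c+d}
  B2:   IN={c+d}   OUT={c+d}
  B3:   IN={c+d}   OUT={c+d}
  B4:   IN={c+d}   OUT={}
  B5:   IN={}   OUT={}
  B6:   IN={}   OUT={a*a}
  B7:   IN={}   OUT={a*f}
  B8:   IN={a*f}   OUT={a*f}
  B9:   IN={a*f}   OUT={a*f}

Merge at B3: IN[B3] = OUT[B1] ∩ OUT[B2] = {c+d}
Applying B3's transfer function to that IN value gives OUT[B3] (row B3 above).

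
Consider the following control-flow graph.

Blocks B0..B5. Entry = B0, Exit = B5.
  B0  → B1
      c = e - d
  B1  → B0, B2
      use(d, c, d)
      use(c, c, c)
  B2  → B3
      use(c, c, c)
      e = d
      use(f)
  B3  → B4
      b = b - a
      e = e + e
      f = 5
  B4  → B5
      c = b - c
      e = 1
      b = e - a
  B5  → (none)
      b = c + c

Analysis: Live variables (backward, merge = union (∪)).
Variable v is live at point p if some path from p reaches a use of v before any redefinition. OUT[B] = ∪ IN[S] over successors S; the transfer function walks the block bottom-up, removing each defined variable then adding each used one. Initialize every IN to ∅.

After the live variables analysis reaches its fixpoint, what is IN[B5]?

Answer: {c}

Trace:
Fixpoint table:
  B0:  IN={a, b, d, e, f}  OUT={a, b, c, d, e, f}
  B1:  IN={a, b, c, d, e, f}  OUT={a, b, c, d, e, f}
  B2:  IN={a, b, c, d, f}  OUT={a, b, c, e}
  B3:  IN={a, b, c, e}  OUT={a, b, c}
  B4:  IN={a, b, c}  OUT={c}
  B5:  IN={c}  OUT={}

B5 is the boundary node: OUT[B5] = {}
Applying B5's transfer function to that OUT value gives IN[B5] (row B5 above).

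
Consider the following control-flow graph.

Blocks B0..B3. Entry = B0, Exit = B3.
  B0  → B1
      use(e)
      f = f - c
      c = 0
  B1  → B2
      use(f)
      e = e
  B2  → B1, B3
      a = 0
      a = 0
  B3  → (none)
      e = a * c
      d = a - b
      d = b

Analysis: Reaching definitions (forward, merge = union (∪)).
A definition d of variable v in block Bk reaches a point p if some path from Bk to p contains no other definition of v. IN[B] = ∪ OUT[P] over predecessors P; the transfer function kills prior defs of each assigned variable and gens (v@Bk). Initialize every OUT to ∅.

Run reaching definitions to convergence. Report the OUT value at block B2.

Answer: {a@B2, c@B0, e@B1, f@B0}

Trace:
Per-block solution:
  B0:  IN={}  OUT={c@B0, f@B0}
  B1:  IN={a@B2, c@B0, e@B1, f@B0}  OUT={a@B2, c@B0, e@B1, f@B0}
  B2:  IN={a@B2, c@B0, e@B1, f@B0}  OUT={a@B2, c@B0, e@B1, f@B0}
  B3:  IN={a@B2, c@B0, e@B1, f@B0}  OUT={a@B2, c@B0, d@B3, e@B3, f@B0}

Merge at B2: IN[B2] = OUT[B1] = {a@B2, c@B0, e@B1, f@B0}
Applying B2's transfer function to that IN value gives OUT[B2] (row B2 above).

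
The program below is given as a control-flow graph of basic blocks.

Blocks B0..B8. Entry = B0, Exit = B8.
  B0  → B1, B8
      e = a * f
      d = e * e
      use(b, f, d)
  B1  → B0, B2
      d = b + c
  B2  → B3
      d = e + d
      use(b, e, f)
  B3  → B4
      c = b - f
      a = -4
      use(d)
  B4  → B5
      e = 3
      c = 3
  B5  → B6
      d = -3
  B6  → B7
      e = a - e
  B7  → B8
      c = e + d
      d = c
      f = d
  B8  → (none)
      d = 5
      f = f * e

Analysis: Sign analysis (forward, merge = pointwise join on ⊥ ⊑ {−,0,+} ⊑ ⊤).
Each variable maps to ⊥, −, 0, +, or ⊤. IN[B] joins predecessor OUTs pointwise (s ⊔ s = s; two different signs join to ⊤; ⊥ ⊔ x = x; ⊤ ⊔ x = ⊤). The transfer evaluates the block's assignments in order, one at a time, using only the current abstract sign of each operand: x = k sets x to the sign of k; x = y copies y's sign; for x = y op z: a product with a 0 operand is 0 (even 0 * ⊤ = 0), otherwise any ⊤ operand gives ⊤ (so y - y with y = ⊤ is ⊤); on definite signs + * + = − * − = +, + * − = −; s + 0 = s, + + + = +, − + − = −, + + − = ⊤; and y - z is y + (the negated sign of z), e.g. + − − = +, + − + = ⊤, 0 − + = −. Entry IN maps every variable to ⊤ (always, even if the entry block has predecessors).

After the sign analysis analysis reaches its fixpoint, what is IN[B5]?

Answer: {a: -, b: ⊤, c: +, d: ⊤, e: +, f: ⊤}

Derivation:
Converged values:
  B0:   IN=(all ⊤)   OUT=(all ⊤)
  B1:   IN=(all ⊤)   OUT=(all ⊤)
  B2:   IN=(all ⊤)   OUT=(all ⊤)
  B3:   IN=(all ⊤)   OUT={a:-; rest ⊤}
  B4:   IN={a:-; rest ⊤}   OUT={a:-, c:+, e:+; rest ⊤}
  B5:   IN={a:-, c:+, e:+; rest ⊤}   OUT={a:-, c:+, d:-, e:+; rest ⊤}
  B6:   IN={a:-, c:+, d:-, e:+; rest ⊤}   OUT={a:-, c:+, d:-, e:-; rest ⊤}
  B7:   IN={a:-, c:+, d:-, e:-; rest ⊤}   OUT={a:-, c:-, d:-, e:-, f:-; rest ⊤}
  B8:   IN=(all ⊤)   OUT={d:+; rest ⊤}

Merge at B5: IN[B5] = OUT[B4] = {a: -, b: ⊤, c: +, d: ⊤, e: +, f: ⊤}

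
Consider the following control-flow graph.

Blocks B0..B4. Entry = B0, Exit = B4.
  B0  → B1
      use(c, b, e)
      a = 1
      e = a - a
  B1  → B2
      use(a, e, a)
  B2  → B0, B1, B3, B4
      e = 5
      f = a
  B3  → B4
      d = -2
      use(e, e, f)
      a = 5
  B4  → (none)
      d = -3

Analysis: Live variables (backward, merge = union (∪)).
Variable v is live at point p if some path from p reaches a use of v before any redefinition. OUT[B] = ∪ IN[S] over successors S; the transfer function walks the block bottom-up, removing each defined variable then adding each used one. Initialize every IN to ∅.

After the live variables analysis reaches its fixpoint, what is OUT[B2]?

Per-block solution:
  B0: | IN={b, c, e} | OUT={a, b, c, e}
  B1: | IN={a, b, c, e} | OUT={a, b, c}
  B2: | IN={a, b, c} | OUT={a, b, c, e, f}
  B3: | IN={e, f} | OUT={}
  B4: | IN={} | OUT={}

Merge at B2: OUT[B2] = IN[B0] ⊔ IN[B1] ⊔ IN[B3] ⊔ IN[B4] = {a, b, c, e, f}

Answer: {a, b, c, e, f}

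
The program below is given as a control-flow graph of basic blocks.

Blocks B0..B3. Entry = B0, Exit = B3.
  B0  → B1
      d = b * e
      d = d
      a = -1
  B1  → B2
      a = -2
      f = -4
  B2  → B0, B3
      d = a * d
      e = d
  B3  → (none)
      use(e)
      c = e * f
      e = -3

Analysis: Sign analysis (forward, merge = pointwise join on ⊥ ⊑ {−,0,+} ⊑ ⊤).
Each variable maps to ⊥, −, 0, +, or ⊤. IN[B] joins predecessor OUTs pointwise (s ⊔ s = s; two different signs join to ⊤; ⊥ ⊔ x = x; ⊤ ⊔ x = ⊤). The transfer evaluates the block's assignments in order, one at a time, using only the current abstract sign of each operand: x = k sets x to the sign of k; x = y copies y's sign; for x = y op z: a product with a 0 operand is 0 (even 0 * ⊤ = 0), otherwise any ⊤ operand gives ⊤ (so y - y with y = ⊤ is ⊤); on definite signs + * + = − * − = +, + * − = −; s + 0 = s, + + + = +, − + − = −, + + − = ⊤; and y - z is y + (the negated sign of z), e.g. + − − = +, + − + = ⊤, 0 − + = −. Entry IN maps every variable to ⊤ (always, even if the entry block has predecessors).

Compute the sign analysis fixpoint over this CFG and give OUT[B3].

Answer: {a: -, b: ⊤, c: ⊤, d: ⊤, e: -, f: -}

Trace:
Fixpoint table:
  B0:  IN=(all ⊤)  OUT={a:-; rest ⊤}
  B1:  IN={a:-; rest ⊤}  OUT={a:-, f:-; rest ⊤}
  B2:  IN={a:-, f:-; rest ⊤}  OUT={a:-, f:-; rest ⊤}
  B3:  IN={a:-, f:-; rest ⊤}  OUT={a:-, e:-, f:-; rest ⊤}

Merge at B3: IN[B3] = OUT[B2] = {a: -, b: ⊤, c: ⊤, d: ⊤, e: ⊤, f: -}
Applying B3's transfer function to that IN value gives OUT[B3] (row B3 above).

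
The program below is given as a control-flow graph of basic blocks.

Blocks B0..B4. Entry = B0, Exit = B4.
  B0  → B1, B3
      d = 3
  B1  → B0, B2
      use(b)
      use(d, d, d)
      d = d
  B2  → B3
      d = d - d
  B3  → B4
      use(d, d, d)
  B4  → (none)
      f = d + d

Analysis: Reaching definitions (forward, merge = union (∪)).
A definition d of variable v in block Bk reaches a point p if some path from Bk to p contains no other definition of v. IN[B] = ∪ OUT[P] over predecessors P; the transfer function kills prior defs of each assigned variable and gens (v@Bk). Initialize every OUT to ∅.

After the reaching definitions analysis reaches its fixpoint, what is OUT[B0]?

Fixpoint table:
  B0:  IN={d@B1}  OUT={d@B0}
  B1:  IN={d@B0}  OUT={d@B1}
  B2:  IN={d@B1}  OUT={d@B2}
  B3:  IN={d@B0, d@B2}  OUT={d@B0, d@B2}
  B4:  IN={d@B0, d@B2}  OUT={d@B0, d@B2, f@B4}

Merge at B0 (entry node, so the boundary value {} is joined with the incoming edge(s)): IN[B0] = {} ⊔ OUT[B1] = {d@B1}
Applying B0's transfer function to that IN value gives OUT[B0] (row B0 above).

Answer: {d@B0}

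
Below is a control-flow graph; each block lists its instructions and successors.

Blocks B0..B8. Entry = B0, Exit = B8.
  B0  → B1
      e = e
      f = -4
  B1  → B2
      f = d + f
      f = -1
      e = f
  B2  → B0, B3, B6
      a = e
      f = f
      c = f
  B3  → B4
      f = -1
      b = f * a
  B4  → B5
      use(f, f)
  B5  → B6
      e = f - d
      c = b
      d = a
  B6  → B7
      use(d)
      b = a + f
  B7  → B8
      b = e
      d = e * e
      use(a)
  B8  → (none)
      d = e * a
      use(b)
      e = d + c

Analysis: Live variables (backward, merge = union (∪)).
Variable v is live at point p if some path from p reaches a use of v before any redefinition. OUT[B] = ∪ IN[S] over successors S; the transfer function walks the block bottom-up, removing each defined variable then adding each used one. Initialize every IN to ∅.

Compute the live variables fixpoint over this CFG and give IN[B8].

Fixpoint table:
  B0: | IN={d, e} | OUT={d, f}
  B1: | IN={d, f} | OUT={d, e, f}
  B2: | IN={d, e, f} | OUT={a, c, d, e, f}
  B3: | IN={a, d} | OUT={a, b, d, f}
  B4: | IN={a, b, d, f} | OUT={a, b, d, f}
  B5: | IN={a, b, d, f} | OUT={a, c, d, e, f}
  B6: | IN={a, c, d, e, f} | OUT={a, c, e}
  B7: | IN={a, c, e} | OUT={a, b, c, e}
  B8: | IN={a, b, c, e} | OUT={}

B8 is the boundary node: OUT[B8] = {}
Applying B8's transfer function to that OUT value gives IN[B8] (row B8 above).

Answer: {a, b, c, e}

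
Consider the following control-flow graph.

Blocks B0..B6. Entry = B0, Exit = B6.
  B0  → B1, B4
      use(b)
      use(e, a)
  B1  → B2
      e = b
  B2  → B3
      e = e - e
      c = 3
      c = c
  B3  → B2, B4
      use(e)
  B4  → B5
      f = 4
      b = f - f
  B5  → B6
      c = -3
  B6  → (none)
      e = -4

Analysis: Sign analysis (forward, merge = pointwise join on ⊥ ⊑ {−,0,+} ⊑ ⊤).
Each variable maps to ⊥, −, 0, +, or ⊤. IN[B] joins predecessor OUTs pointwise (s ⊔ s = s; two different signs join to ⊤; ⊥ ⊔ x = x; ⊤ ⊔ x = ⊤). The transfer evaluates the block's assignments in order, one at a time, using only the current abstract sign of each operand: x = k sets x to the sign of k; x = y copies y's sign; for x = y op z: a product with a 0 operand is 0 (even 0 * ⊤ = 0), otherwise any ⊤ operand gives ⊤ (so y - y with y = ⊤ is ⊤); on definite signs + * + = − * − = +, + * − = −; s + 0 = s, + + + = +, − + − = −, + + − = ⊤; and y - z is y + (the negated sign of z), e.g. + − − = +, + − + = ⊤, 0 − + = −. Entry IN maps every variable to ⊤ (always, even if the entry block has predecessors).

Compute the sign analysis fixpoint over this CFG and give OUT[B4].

Answer: {a: ⊤, b: ⊤, c: ⊤, d: ⊤, e: ⊤, f: +}

Working:
Converged values:
  B0:  IN=(all ⊤)  OUT=(all ⊤)
  B1:  IN=(all ⊤)  OUT=(all ⊤)
  B2:  IN=(all ⊤)  OUT={c:+; rest ⊤}
  B3:  IN={c:+; rest ⊤}  OUT={c:+; rest ⊤}
  B4:  IN=(all ⊤)  OUT={f:+; rest ⊤}
  B5:  IN={f:+; rest ⊤}  OUT={c:-, f:+; rest ⊤}
  B6:  IN={c:-, f:+; rest ⊤}  OUT={c:-, e:-, f:+; rest ⊤}

Merge at B4: IN[B4] = OUT[B0] ⊔ OUT[B3] = {a: ⊤, b: ⊤, c: ⊤, d: ⊤, e: ⊤, f: ⊤}
Applying B4's transfer function to that IN value gives OUT[B4] (row B4 above).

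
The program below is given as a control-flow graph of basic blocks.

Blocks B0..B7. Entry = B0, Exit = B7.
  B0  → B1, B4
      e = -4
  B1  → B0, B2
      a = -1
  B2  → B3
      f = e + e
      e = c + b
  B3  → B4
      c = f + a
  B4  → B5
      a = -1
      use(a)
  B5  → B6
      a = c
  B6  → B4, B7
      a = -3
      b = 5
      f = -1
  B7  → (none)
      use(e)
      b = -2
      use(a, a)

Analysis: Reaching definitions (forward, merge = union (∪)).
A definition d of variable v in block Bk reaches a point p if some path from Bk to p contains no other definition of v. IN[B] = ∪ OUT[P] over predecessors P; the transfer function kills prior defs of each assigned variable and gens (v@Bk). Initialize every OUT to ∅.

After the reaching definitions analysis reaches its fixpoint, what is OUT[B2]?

Answer: {a@B1, e@B2, f@B2}

Working:
Converged values:
  B0: | IN={a@B1, e@B0} | OUT={a@B1, e@B0}
  B1: | IN={a@B1, e@B0} | OUT={a@B1, e@B0}
  B2: | IN={a@B1, e@B0} | OUT={a@B1, e@B2, f@B2}
  B3: | IN={a@B1, e@B2, f@B2} | OUT={a@B1, c@B3, e@B2, f@B2}
  B4: | IN={a@B1, a@B6, b@B6, c@B3, e@B0, e@B2, f@B2, f@B6} | OUT={a@B4, b@B6, c@B3, e@B0, e@B2, f@B2, f@B6}
  B5: | IN={a@B4, b@B6, c@B3, e@B0, e@B2, f@B2, f@B6} | OUT={a@B5, b@B6, c@B3, e@B0, e@B2, f@B2, f@B6}
  B6: | IN={a@B5, b@B6, c@B3, e@B0, e@B2, f@B2, f@B6} | OUT={a@B6, b@B6, c@B3, e@B0, e@B2, f@B6}
  B7: | IN={a@B6, b@B6, c@B3, e@B0, e@B2, f@B6} | OUT={a@B6, b@B7, c@B3, e@B0, e@B2, f@B6}

Merge at B2: IN[B2] = OUT[B1] = {a@B1, e@B0}
Applying B2's transfer function to that IN value gives OUT[B2] (row B2 above).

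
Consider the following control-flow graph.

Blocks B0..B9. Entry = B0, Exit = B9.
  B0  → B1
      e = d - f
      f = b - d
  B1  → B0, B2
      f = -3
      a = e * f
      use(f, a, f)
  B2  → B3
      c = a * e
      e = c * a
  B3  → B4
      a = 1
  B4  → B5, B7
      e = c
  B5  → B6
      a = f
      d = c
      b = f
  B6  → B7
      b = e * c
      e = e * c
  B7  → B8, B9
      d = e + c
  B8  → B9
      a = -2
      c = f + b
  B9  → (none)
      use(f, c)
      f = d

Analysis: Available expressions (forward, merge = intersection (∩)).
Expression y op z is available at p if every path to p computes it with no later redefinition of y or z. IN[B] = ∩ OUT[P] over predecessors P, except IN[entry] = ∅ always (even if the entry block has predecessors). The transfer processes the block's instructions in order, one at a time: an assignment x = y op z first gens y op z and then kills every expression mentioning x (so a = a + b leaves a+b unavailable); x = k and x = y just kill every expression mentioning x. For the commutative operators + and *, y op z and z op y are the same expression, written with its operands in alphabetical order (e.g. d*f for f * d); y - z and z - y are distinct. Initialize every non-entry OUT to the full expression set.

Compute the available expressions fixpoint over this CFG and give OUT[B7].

Answer: {c+e}

Derivation:
Fixpoint table:
  B0:   IN={}   OUT={b-d}
  B1:   IN={b-d}   OUT={b-d, e*f}
  B2:   IN={b-d, e*f}   OUT={a*c, b-d}
  B3:   IN={a*c, b-d}   OUT={b-d}
  B4:   IN={b-d}   OUT={b-d}
  B5:   IN={b-d}   OUT={}
  B6:   IN={}   OUT={}
  B7:   IN={}   OUT={c+e}
  B8:   IN={c+e}   OUT={b+f}
  B9:   IN={}   OUT={}

Merge at B7: IN[B7] = OUT[B4] ∩ OUT[B6] = {}
Applying B7's transfer function to that IN value gives OUT[B7] (row B7 above).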